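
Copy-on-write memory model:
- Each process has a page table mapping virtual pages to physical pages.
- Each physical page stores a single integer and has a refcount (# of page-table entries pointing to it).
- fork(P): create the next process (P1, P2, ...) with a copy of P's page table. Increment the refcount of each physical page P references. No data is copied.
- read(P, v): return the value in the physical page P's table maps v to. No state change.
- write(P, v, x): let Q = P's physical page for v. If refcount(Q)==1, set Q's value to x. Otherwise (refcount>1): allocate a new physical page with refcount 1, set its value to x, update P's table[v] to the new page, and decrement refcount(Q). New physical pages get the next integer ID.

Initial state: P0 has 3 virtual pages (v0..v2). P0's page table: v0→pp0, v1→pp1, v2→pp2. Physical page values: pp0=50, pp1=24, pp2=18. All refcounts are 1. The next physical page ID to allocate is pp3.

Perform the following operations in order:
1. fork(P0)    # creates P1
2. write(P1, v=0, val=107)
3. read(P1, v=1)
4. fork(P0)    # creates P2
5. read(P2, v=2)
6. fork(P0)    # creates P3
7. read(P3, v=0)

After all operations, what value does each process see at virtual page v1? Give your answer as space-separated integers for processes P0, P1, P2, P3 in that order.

Answer: 24 24 24 24

Derivation:
Op 1: fork(P0) -> P1. 3 ppages; refcounts: pp0:2 pp1:2 pp2:2
Op 2: write(P1, v0, 107). refcount(pp0)=2>1 -> COPY to pp3. 4 ppages; refcounts: pp0:1 pp1:2 pp2:2 pp3:1
Op 3: read(P1, v1) -> 24. No state change.
Op 4: fork(P0) -> P2. 4 ppages; refcounts: pp0:2 pp1:3 pp2:3 pp3:1
Op 5: read(P2, v2) -> 18. No state change.
Op 6: fork(P0) -> P3. 4 ppages; refcounts: pp0:3 pp1:4 pp2:4 pp3:1
Op 7: read(P3, v0) -> 50. No state change.
P0: v1 -> pp1 = 24
P1: v1 -> pp1 = 24
P2: v1 -> pp1 = 24
P3: v1 -> pp1 = 24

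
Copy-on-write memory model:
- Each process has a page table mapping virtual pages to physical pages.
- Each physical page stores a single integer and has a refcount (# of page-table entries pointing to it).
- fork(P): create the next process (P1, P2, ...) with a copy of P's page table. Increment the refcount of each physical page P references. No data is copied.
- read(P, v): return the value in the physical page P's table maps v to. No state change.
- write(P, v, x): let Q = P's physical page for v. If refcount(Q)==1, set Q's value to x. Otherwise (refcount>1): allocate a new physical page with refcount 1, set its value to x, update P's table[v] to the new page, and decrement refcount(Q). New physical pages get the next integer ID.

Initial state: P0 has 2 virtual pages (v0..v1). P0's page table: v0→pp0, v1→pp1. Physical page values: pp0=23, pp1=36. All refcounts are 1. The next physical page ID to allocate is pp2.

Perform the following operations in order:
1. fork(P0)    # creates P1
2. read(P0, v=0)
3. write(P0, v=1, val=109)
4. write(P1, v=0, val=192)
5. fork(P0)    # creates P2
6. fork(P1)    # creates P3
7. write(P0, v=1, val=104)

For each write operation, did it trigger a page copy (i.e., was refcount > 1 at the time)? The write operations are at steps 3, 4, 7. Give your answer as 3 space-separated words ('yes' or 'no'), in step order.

Op 1: fork(P0) -> P1. 2 ppages; refcounts: pp0:2 pp1:2
Op 2: read(P0, v0) -> 23. No state change.
Op 3: write(P0, v1, 109). refcount(pp1)=2>1 -> COPY to pp2. 3 ppages; refcounts: pp0:2 pp1:1 pp2:1
Op 4: write(P1, v0, 192). refcount(pp0)=2>1 -> COPY to pp3. 4 ppages; refcounts: pp0:1 pp1:1 pp2:1 pp3:1
Op 5: fork(P0) -> P2. 4 ppages; refcounts: pp0:2 pp1:1 pp2:2 pp3:1
Op 6: fork(P1) -> P3. 4 ppages; refcounts: pp0:2 pp1:2 pp2:2 pp3:2
Op 7: write(P0, v1, 104). refcount(pp2)=2>1 -> COPY to pp4. 5 ppages; refcounts: pp0:2 pp1:2 pp2:1 pp3:2 pp4:1

yes yes yes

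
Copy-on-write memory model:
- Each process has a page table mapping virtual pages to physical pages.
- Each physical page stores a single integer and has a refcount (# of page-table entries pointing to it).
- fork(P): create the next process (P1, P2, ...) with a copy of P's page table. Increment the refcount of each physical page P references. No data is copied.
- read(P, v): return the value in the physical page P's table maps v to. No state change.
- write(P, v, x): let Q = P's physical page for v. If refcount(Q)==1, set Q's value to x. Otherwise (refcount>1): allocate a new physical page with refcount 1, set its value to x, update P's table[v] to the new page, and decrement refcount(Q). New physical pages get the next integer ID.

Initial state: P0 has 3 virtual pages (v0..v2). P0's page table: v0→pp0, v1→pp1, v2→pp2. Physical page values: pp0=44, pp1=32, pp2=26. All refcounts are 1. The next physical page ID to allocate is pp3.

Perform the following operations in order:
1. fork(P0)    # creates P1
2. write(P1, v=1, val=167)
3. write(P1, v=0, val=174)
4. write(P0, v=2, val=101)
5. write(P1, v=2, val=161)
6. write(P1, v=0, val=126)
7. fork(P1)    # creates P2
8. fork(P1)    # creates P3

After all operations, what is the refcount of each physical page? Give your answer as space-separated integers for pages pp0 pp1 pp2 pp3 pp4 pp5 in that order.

Answer: 1 1 3 3 3 1

Derivation:
Op 1: fork(P0) -> P1. 3 ppages; refcounts: pp0:2 pp1:2 pp2:2
Op 2: write(P1, v1, 167). refcount(pp1)=2>1 -> COPY to pp3. 4 ppages; refcounts: pp0:2 pp1:1 pp2:2 pp3:1
Op 3: write(P1, v0, 174). refcount(pp0)=2>1 -> COPY to pp4. 5 ppages; refcounts: pp0:1 pp1:1 pp2:2 pp3:1 pp4:1
Op 4: write(P0, v2, 101). refcount(pp2)=2>1 -> COPY to pp5. 6 ppages; refcounts: pp0:1 pp1:1 pp2:1 pp3:1 pp4:1 pp5:1
Op 5: write(P1, v2, 161). refcount(pp2)=1 -> write in place. 6 ppages; refcounts: pp0:1 pp1:1 pp2:1 pp3:1 pp4:1 pp5:1
Op 6: write(P1, v0, 126). refcount(pp4)=1 -> write in place. 6 ppages; refcounts: pp0:1 pp1:1 pp2:1 pp3:1 pp4:1 pp5:1
Op 7: fork(P1) -> P2. 6 ppages; refcounts: pp0:1 pp1:1 pp2:2 pp3:2 pp4:2 pp5:1
Op 8: fork(P1) -> P3. 6 ppages; refcounts: pp0:1 pp1:1 pp2:3 pp3:3 pp4:3 pp5:1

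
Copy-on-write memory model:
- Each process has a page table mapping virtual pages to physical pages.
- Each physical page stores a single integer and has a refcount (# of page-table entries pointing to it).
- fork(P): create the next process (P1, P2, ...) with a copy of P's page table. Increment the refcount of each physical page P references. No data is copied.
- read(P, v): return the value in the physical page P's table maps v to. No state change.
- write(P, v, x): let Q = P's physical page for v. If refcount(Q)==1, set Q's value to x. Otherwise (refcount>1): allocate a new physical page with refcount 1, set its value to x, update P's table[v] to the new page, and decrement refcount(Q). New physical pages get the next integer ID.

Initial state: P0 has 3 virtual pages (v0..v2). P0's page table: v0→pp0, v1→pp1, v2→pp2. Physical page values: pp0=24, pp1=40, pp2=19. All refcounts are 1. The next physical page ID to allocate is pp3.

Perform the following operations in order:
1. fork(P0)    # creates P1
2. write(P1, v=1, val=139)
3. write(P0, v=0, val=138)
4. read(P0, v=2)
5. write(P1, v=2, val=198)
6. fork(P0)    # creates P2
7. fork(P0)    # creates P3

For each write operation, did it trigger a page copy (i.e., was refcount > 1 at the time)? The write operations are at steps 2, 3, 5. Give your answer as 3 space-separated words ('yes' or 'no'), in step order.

Op 1: fork(P0) -> P1. 3 ppages; refcounts: pp0:2 pp1:2 pp2:2
Op 2: write(P1, v1, 139). refcount(pp1)=2>1 -> COPY to pp3. 4 ppages; refcounts: pp0:2 pp1:1 pp2:2 pp3:1
Op 3: write(P0, v0, 138). refcount(pp0)=2>1 -> COPY to pp4. 5 ppages; refcounts: pp0:1 pp1:1 pp2:2 pp3:1 pp4:1
Op 4: read(P0, v2) -> 19. No state change.
Op 5: write(P1, v2, 198). refcount(pp2)=2>1 -> COPY to pp5. 6 ppages; refcounts: pp0:1 pp1:1 pp2:1 pp3:1 pp4:1 pp5:1
Op 6: fork(P0) -> P2. 6 ppages; refcounts: pp0:1 pp1:2 pp2:2 pp3:1 pp4:2 pp5:1
Op 7: fork(P0) -> P3. 6 ppages; refcounts: pp0:1 pp1:3 pp2:3 pp3:1 pp4:3 pp5:1

yes yes yes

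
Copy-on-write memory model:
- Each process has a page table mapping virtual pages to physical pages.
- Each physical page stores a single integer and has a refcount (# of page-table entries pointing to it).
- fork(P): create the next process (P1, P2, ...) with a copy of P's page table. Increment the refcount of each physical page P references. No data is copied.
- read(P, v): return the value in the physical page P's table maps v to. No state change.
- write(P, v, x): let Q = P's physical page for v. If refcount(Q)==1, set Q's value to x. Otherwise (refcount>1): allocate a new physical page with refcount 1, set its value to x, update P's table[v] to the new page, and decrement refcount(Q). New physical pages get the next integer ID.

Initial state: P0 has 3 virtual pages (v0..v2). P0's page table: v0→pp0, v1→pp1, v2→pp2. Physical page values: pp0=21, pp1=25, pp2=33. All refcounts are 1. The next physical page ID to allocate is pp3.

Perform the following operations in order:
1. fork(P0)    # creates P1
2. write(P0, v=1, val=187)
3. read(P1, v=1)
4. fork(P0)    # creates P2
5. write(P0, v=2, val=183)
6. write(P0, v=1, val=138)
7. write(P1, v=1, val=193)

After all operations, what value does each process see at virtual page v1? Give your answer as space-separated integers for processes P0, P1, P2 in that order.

Answer: 138 193 187

Derivation:
Op 1: fork(P0) -> P1. 3 ppages; refcounts: pp0:2 pp1:2 pp2:2
Op 2: write(P0, v1, 187). refcount(pp1)=2>1 -> COPY to pp3. 4 ppages; refcounts: pp0:2 pp1:1 pp2:2 pp3:1
Op 3: read(P1, v1) -> 25. No state change.
Op 4: fork(P0) -> P2. 4 ppages; refcounts: pp0:3 pp1:1 pp2:3 pp3:2
Op 5: write(P0, v2, 183). refcount(pp2)=3>1 -> COPY to pp4. 5 ppages; refcounts: pp0:3 pp1:1 pp2:2 pp3:2 pp4:1
Op 6: write(P0, v1, 138). refcount(pp3)=2>1 -> COPY to pp5. 6 ppages; refcounts: pp0:3 pp1:1 pp2:2 pp3:1 pp4:1 pp5:1
Op 7: write(P1, v1, 193). refcount(pp1)=1 -> write in place. 6 ppages; refcounts: pp0:3 pp1:1 pp2:2 pp3:1 pp4:1 pp5:1
P0: v1 -> pp5 = 138
P1: v1 -> pp1 = 193
P2: v1 -> pp3 = 187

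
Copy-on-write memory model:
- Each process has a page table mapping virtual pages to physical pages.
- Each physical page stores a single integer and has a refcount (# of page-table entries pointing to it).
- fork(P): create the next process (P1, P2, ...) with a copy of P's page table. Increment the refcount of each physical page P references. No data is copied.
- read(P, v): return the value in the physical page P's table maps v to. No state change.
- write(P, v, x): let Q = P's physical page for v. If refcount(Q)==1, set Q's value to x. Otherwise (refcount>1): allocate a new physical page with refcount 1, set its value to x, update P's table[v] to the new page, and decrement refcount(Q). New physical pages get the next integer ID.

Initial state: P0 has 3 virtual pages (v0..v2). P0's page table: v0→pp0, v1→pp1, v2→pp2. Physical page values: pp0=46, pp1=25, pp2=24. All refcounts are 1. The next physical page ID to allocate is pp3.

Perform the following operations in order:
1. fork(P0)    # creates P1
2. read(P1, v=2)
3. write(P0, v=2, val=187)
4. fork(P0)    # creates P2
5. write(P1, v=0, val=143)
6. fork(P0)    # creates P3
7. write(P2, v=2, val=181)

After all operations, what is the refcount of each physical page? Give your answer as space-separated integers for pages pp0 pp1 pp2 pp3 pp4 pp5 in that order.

Answer: 3 4 1 2 1 1

Derivation:
Op 1: fork(P0) -> P1. 3 ppages; refcounts: pp0:2 pp1:2 pp2:2
Op 2: read(P1, v2) -> 24. No state change.
Op 3: write(P0, v2, 187). refcount(pp2)=2>1 -> COPY to pp3. 4 ppages; refcounts: pp0:2 pp1:2 pp2:1 pp3:1
Op 4: fork(P0) -> P2. 4 ppages; refcounts: pp0:3 pp1:3 pp2:1 pp3:2
Op 5: write(P1, v0, 143). refcount(pp0)=3>1 -> COPY to pp4. 5 ppages; refcounts: pp0:2 pp1:3 pp2:1 pp3:2 pp4:1
Op 6: fork(P0) -> P3. 5 ppages; refcounts: pp0:3 pp1:4 pp2:1 pp3:3 pp4:1
Op 7: write(P2, v2, 181). refcount(pp3)=3>1 -> COPY to pp5. 6 ppages; refcounts: pp0:3 pp1:4 pp2:1 pp3:2 pp4:1 pp5:1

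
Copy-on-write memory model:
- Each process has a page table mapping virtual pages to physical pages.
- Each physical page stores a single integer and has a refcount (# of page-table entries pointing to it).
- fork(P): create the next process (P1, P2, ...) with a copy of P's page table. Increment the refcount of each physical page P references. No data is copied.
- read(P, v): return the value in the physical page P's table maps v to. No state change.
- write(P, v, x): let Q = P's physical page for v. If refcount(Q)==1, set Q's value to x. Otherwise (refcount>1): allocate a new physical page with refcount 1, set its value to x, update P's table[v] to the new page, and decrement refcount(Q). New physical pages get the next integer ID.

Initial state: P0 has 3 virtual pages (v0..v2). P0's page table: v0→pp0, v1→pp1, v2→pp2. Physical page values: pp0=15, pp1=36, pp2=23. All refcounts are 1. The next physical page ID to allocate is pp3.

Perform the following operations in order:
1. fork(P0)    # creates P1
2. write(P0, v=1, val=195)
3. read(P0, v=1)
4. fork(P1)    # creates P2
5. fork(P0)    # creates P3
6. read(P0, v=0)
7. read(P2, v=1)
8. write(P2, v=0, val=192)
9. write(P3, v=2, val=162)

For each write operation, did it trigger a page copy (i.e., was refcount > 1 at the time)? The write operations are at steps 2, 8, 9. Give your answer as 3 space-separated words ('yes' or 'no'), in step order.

Op 1: fork(P0) -> P1. 3 ppages; refcounts: pp0:2 pp1:2 pp2:2
Op 2: write(P0, v1, 195). refcount(pp1)=2>1 -> COPY to pp3. 4 ppages; refcounts: pp0:2 pp1:1 pp2:2 pp3:1
Op 3: read(P0, v1) -> 195. No state change.
Op 4: fork(P1) -> P2. 4 ppages; refcounts: pp0:3 pp1:2 pp2:3 pp3:1
Op 5: fork(P0) -> P3. 4 ppages; refcounts: pp0:4 pp1:2 pp2:4 pp3:2
Op 6: read(P0, v0) -> 15. No state change.
Op 7: read(P2, v1) -> 36. No state change.
Op 8: write(P2, v0, 192). refcount(pp0)=4>1 -> COPY to pp4. 5 ppages; refcounts: pp0:3 pp1:2 pp2:4 pp3:2 pp4:1
Op 9: write(P3, v2, 162). refcount(pp2)=4>1 -> COPY to pp5. 6 ppages; refcounts: pp0:3 pp1:2 pp2:3 pp3:2 pp4:1 pp5:1

yes yes yes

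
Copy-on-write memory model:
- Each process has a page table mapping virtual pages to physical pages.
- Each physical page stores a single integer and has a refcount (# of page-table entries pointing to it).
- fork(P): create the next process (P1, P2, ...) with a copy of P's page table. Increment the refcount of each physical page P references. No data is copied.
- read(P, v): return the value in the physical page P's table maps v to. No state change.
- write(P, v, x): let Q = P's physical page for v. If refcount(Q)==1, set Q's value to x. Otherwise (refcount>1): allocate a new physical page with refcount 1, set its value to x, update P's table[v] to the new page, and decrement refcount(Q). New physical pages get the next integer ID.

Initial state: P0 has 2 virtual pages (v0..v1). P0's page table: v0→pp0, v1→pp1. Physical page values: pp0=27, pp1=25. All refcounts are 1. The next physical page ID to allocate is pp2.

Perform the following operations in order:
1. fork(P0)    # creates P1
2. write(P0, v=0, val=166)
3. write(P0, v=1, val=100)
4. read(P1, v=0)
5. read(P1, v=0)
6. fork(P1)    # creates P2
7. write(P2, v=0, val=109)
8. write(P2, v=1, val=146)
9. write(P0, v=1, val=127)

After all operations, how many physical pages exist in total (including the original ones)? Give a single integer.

Answer: 6

Derivation:
Op 1: fork(P0) -> P1. 2 ppages; refcounts: pp0:2 pp1:2
Op 2: write(P0, v0, 166). refcount(pp0)=2>1 -> COPY to pp2. 3 ppages; refcounts: pp0:1 pp1:2 pp2:1
Op 3: write(P0, v1, 100). refcount(pp1)=2>1 -> COPY to pp3. 4 ppages; refcounts: pp0:1 pp1:1 pp2:1 pp3:1
Op 4: read(P1, v0) -> 27. No state change.
Op 5: read(P1, v0) -> 27. No state change.
Op 6: fork(P1) -> P2. 4 ppages; refcounts: pp0:2 pp1:2 pp2:1 pp3:1
Op 7: write(P2, v0, 109). refcount(pp0)=2>1 -> COPY to pp4. 5 ppages; refcounts: pp0:1 pp1:2 pp2:1 pp3:1 pp4:1
Op 8: write(P2, v1, 146). refcount(pp1)=2>1 -> COPY to pp5. 6 ppages; refcounts: pp0:1 pp1:1 pp2:1 pp3:1 pp4:1 pp5:1
Op 9: write(P0, v1, 127). refcount(pp3)=1 -> write in place. 6 ppages; refcounts: pp0:1 pp1:1 pp2:1 pp3:1 pp4:1 pp5:1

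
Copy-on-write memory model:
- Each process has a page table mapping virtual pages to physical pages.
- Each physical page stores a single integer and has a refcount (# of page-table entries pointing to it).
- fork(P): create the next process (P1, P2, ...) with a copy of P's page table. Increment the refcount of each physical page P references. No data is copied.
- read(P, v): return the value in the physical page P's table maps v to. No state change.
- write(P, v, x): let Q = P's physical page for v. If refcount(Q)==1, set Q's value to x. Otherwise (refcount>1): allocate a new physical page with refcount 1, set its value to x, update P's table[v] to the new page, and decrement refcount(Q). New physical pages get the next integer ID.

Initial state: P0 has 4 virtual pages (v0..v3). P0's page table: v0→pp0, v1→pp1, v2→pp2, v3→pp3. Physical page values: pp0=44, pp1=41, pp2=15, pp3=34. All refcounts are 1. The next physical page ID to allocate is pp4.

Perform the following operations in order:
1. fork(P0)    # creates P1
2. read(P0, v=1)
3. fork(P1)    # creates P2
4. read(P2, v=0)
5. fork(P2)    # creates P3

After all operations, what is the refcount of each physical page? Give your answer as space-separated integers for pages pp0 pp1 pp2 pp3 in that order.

Answer: 4 4 4 4

Derivation:
Op 1: fork(P0) -> P1. 4 ppages; refcounts: pp0:2 pp1:2 pp2:2 pp3:2
Op 2: read(P0, v1) -> 41. No state change.
Op 3: fork(P1) -> P2. 4 ppages; refcounts: pp0:3 pp1:3 pp2:3 pp3:3
Op 4: read(P2, v0) -> 44. No state change.
Op 5: fork(P2) -> P3. 4 ppages; refcounts: pp0:4 pp1:4 pp2:4 pp3:4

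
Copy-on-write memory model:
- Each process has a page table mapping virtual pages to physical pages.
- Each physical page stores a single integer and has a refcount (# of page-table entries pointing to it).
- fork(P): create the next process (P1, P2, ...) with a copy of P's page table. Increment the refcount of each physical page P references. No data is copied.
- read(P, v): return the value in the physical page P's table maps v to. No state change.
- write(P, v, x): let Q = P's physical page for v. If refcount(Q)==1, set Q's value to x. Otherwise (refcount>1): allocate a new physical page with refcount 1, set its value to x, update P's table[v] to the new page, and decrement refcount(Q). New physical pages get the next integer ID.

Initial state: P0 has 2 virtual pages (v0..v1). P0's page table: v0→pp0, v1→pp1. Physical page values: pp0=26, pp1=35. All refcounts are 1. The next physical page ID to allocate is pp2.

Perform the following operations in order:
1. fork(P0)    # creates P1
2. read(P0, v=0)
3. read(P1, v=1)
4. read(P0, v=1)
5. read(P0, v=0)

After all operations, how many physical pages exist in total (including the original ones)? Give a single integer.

Answer: 2

Derivation:
Op 1: fork(P0) -> P1. 2 ppages; refcounts: pp0:2 pp1:2
Op 2: read(P0, v0) -> 26. No state change.
Op 3: read(P1, v1) -> 35. No state change.
Op 4: read(P0, v1) -> 35. No state change.
Op 5: read(P0, v0) -> 26. No state change.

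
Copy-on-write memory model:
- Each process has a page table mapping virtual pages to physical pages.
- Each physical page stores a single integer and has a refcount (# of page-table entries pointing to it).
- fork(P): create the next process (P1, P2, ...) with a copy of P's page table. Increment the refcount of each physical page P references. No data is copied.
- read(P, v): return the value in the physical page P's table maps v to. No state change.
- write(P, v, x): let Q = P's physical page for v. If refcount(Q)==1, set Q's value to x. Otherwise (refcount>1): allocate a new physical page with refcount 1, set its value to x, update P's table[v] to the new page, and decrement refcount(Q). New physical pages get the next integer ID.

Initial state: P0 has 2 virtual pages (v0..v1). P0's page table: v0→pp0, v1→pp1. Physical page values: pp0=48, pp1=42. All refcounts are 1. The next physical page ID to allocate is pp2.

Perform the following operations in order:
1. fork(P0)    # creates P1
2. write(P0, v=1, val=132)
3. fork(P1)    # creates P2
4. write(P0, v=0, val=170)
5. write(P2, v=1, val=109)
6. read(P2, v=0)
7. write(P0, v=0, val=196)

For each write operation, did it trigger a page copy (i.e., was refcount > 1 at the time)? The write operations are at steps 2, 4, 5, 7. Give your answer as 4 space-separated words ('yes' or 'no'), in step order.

Op 1: fork(P0) -> P1. 2 ppages; refcounts: pp0:2 pp1:2
Op 2: write(P0, v1, 132). refcount(pp1)=2>1 -> COPY to pp2. 3 ppages; refcounts: pp0:2 pp1:1 pp2:1
Op 3: fork(P1) -> P2. 3 ppages; refcounts: pp0:3 pp1:2 pp2:1
Op 4: write(P0, v0, 170). refcount(pp0)=3>1 -> COPY to pp3. 4 ppages; refcounts: pp0:2 pp1:2 pp2:1 pp3:1
Op 5: write(P2, v1, 109). refcount(pp1)=2>1 -> COPY to pp4. 5 ppages; refcounts: pp0:2 pp1:1 pp2:1 pp3:1 pp4:1
Op 6: read(P2, v0) -> 48. No state change.
Op 7: write(P0, v0, 196). refcount(pp3)=1 -> write in place. 5 ppages; refcounts: pp0:2 pp1:1 pp2:1 pp3:1 pp4:1

yes yes yes no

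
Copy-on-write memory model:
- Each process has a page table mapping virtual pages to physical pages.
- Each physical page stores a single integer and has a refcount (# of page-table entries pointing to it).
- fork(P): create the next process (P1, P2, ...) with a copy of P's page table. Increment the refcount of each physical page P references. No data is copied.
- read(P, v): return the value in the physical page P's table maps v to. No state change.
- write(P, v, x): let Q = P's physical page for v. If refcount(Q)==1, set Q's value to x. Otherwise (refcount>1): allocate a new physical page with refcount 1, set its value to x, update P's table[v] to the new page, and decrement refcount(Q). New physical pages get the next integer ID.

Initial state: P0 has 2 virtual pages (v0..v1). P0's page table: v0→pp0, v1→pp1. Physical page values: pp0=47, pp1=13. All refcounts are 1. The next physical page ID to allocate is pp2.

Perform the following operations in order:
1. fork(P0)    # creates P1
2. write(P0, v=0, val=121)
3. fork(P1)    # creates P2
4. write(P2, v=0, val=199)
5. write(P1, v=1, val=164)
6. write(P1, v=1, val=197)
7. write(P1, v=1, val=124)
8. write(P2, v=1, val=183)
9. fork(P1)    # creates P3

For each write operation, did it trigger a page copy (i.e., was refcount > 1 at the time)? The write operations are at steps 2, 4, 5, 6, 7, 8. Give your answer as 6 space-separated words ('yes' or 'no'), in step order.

Op 1: fork(P0) -> P1. 2 ppages; refcounts: pp0:2 pp1:2
Op 2: write(P0, v0, 121). refcount(pp0)=2>1 -> COPY to pp2. 3 ppages; refcounts: pp0:1 pp1:2 pp2:1
Op 3: fork(P1) -> P2. 3 ppages; refcounts: pp0:2 pp1:3 pp2:1
Op 4: write(P2, v0, 199). refcount(pp0)=2>1 -> COPY to pp3. 4 ppages; refcounts: pp0:1 pp1:3 pp2:1 pp3:1
Op 5: write(P1, v1, 164). refcount(pp1)=3>1 -> COPY to pp4. 5 ppages; refcounts: pp0:1 pp1:2 pp2:1 pp3:1 pp4:1
Op 6: write(P1, v1, 197). refcount(pp4)=1 -> write in place. 5 ppages; refcounts: pp0:1 pp1:2 pp2:1 pp3:1 pp4:1
Op 7: write(P1, v1, 124). refcount(pp4)=1 -> write in place. 5 ppages; refcounts: pp0:1 pp1:2 pp2:1 pp3:1 pp4:1
Op 8: write(P2, v1, 183). refcount(pp1)=2>1 -> COPY to pp5. 6 ppages; refcounts: pp0:1 pp1:1 pp2:1 pp3:1 pp4:1 pp5:1
Op 9: fork(P1) -> P3. 6 ppages; refcounts: pp0:2 pp1:1 pp2:1 pp3:1 pp4:2 pp5:1

yes yes yes no no yes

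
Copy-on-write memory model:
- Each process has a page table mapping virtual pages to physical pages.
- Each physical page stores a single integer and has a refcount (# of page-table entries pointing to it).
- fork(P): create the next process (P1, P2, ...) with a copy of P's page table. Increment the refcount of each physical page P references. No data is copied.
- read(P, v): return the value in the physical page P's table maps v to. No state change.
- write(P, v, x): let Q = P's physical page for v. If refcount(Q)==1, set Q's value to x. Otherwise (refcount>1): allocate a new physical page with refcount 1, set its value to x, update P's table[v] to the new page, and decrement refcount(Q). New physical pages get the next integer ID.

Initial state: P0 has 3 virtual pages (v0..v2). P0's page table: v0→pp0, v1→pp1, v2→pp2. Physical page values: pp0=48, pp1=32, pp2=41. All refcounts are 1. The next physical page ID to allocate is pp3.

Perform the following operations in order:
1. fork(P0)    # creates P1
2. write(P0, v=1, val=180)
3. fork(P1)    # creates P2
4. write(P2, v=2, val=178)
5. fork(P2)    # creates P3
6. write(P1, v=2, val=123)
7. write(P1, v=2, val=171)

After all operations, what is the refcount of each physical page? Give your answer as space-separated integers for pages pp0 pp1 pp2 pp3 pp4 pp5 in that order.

Op 1: fork(P0) -> P1. 3 ppages; refcounts: pp0:2 pp1:2 pp2:2
Op 2: write(P0, v1, 180). refcount(pp1)=2>1 -> COPY to pp3. 4 ppages; refcounts: pp0:2 pp1:1 pp2:2 pp3:1
Op 3: fork(P1) -> P2. 4 ppages; refcounts: pp0:3 pp1:2 pp2:3 pp3:1
Op 4: write(P2, v2, 178). refcount(pp2)=3>1 -> COPY to pp4. 5 ppages; refcounts: pp0:3 pp1:2 pp2:2 pp3:1 pp4:1
Op 5: fork(P2) -> P3. 5 ppages; refcounts: pp0:4 pp1:3 pp2:2 pp3:1 pp4:2
Op 6: write(P1, v2, 123). refcount(pp2)=2>1 -> COPY to pp5. 6 ppages; refcounts: pp0:4 pp1:3 pp2:1 pp3:1 pp4:2 pp5:1
Op 7: write(P1, v2, 171). refcount(pp5)=1 -> write in place. 6 ppages; refcounts: pp0:4 pp1:3 pp2:1 pp3:1 pp4:2 pp5:1

Answer: 4 3 1 1 2 1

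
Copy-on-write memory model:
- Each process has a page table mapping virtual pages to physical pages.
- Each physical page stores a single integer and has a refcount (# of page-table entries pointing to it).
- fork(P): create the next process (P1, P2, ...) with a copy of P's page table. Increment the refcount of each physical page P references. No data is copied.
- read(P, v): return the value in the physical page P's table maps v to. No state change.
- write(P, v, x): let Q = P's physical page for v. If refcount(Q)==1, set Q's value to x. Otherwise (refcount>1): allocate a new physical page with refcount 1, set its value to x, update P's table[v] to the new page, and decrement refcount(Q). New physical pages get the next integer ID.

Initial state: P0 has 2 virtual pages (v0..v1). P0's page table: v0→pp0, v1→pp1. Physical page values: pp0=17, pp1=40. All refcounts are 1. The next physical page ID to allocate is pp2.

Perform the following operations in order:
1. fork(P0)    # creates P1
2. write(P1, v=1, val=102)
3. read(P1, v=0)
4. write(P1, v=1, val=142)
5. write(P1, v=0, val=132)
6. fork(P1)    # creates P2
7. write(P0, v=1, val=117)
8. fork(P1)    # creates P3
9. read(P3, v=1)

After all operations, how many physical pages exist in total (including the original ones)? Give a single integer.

Op 1: fork(P0) -> P1. 2 ppages; refcounts: pp0:2 pp1:2
Op 2: write(P1, v1, 102). refcount(pp1)=2>1 -> COPY to pp2. 3 ppages; refcounts: pp0:2 pp1:1 pp2:1
Op 3: read(P1, v0) -> 17. No state change.
Op 4: write(P1, v1, 142). refcount(pp2)=1 -> write in place. 3 ppages; refcounts: pp0:2 pp1:1 pp2:1
Op 5: write(P1, v0, 132). refcount(pp0)=2>1 -> COPY to pp3. 4 ppages; refcounts: pp0:1 pp1:1 pp2:1 pp3:1
Op 6: fork(P1) -> P2. 4 ppages; refcounts: pp0:1 pp1:1 pp2:2 pp3:2
Op 7: write(P0, v1, 117). refcount(pp1)=1 -> write in place. 4 ppages; refcounts: pp0:1 pp1:1 pp2:2 pp3:2
Op 8: fork(P1) -> P3. 4 ppages; refcounts: pp0:1 pp1:1 pp2:3 pp3:3
Op 9: read(P3, v1) -> 142. No state change.

Answer: 4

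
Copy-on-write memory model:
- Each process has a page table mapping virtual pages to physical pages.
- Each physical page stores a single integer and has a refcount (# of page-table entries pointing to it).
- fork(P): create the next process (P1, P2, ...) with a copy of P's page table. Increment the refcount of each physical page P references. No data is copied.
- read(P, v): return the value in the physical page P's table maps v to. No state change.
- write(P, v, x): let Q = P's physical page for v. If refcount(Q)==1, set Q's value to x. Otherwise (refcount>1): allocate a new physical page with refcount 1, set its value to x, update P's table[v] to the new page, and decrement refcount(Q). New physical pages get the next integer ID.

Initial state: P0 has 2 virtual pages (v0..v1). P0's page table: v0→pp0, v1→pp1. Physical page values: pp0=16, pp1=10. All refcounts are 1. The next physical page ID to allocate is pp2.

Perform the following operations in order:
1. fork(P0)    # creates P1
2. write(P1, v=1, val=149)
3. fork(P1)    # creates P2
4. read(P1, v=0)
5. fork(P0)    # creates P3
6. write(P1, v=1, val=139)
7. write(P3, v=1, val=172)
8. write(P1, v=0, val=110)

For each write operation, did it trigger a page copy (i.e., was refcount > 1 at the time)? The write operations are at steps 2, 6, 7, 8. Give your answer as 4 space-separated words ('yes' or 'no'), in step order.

Op 1: fork(P0) -> P1. 2 ppages; refcounts: pp0:2 pp1:2
Op 2: write(P1, v1, 149). refcount(pp1)=2>1 -> COPY to pp2. 3 ppages; refcounts: pp0:2 pp1:1 pp2:1
Op 3: fork(P1) -> P2. 3 ppages; refcounts: pp0:3 pp1:1 pp2:2
Op 4: read(P1, v0) -> 16. No state change.
Op 5: fork(P0) -> P3. 3 ppages; refcounts: pp0:4 pp1:2 pp2:2
Op 6: write(P1, v1, 139). refcount(pp2)=2>1 -> COPY to pp3. 4 ppages; refcounts: pp0:4 pp1:2 pp2:1 pp3:1
Op 7: write(P3, v1, 172). refcount(pp1)=2>1 -> COPY to pp4. 5 ppages; refcounts: pp0:4 pp1:1 pp2:1 pp3:1 pp4:1
Op 8: write(P1, v0, 110). refcount(pp0)=4>1 -> COPY to pp5. 6 ppages; refcounts: pp0:3 pp1:1 pp2:1 pp3:1 pp4:1 pp5:1

yes yes yes yes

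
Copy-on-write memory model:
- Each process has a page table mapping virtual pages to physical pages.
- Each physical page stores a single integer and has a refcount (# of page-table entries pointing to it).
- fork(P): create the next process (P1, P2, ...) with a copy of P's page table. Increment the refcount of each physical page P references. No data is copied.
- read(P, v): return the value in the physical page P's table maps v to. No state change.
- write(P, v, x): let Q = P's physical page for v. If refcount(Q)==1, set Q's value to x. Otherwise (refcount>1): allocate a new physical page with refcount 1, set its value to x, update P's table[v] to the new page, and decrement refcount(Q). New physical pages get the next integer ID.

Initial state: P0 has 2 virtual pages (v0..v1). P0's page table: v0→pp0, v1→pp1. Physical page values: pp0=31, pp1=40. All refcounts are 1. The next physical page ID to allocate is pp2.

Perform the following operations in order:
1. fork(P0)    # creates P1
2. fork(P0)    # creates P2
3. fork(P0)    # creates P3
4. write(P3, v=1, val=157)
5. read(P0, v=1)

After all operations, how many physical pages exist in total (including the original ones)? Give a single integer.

Answer: 3

Derivation:
Op 1: fork(P0) -> P1. 2 ppages; refcounts: pp0:2 pp1:2
Op 2: fork(P0) -> P2. 2 ppages; refcounts: pp0:3 pp1:3
Op 3: fork(P0) -> P3. 2 ppages; refcounts: pp0:4 pp1:4
Op 4: write(P3, v1, 157). refcount(pp1)=4>1 -> COPY to pp2. 3 ppages; refcounts: pp0:4 pp1:3 pp2:1
Op 5: read(P0, v1) -> 40. No state change.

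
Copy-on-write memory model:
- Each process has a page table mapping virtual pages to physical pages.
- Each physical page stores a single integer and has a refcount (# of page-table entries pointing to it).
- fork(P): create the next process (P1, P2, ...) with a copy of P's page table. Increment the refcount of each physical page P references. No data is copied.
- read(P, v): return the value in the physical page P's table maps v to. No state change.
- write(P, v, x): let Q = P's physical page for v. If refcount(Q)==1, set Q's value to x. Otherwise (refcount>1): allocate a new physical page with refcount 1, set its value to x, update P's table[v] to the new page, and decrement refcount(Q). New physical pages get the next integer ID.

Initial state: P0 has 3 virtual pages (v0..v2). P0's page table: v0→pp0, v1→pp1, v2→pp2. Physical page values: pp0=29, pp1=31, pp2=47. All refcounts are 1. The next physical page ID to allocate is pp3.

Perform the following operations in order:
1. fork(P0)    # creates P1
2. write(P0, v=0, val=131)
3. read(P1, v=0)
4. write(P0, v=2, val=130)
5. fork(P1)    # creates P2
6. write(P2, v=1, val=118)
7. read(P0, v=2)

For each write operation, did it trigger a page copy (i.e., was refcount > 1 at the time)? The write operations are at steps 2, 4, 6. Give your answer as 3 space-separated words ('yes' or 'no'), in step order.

Op 1: fork(P0) -> P1. 3 ppages; refcounts: pp0:2 pp1:2 pp2:2
Op 2: write(P0, v0, 131). refcount(pp0)=2>1 -> COPY to pp3. 4 ppages; refcounts: pp0:1 pp1:2 pp2:2 pp3:1
Op 3: read(P1, v0) -> 29. No state change.
Op 4: write(P0, v2, 130). refcount(pp2)=2>1 -> COPY to pp4. 5 ppages; refcounts: pp0:1 pp1:2 pp2:1 pp3:1 pp4:1
Op 5: fork(P1) -> P2. 5 ppages; refcounts: pp0:2 pp1:3 pp2:2 pp3:1 pp4:1
Op 6: write(P2, v1, 118). refcount(pp1)=3>1 -> COPY to pp5. 6 ppages; refcounts: pp0:2 pp1:2 pp2:2 pp3:1 pp4:1 pp5:1
Op 7: read(P0, v2) -> 130. No state change.

yes yes yes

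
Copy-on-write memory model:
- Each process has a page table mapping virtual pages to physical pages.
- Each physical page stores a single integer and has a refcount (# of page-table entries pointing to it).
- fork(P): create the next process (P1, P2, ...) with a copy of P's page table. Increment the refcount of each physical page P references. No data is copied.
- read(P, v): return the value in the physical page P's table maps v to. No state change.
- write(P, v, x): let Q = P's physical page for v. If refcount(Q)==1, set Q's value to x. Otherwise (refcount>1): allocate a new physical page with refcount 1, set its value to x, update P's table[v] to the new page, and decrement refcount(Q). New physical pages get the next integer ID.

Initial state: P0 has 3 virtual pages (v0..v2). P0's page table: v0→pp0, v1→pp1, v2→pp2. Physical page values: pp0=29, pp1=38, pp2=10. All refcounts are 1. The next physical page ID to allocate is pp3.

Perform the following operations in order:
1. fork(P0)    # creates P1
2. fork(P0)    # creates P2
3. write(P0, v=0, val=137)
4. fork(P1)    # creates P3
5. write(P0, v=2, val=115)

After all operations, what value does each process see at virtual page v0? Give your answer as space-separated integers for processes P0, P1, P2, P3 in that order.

Answer: 137 29 29 29

Derivation:
Op 1: fork(P0) -> P1. 3 ppages; refcounts: pp0:2 pp1:2 pp2:2
Op 2: fork(P0) -> P2. 3 ppages; refcounts: pp0:3 pp1:3 pp2:3
Op 3: write(P0, v0, 137). refcount(pp0)=3>1 -> COPY to pp3. 4 ppages; refcounts: pp0:2 pp1:3 pp2:3 pp3:1
Op 4: fork(P1) -> P3. 4 ppages; refcounts: pp0:3 pp1:4 pp2:4 pp3:1
Op 5: write(P0, v2, 115). refcount(pp2)=4>1 -> COPY to pp4. 5 ppages; refcounts: pp0:3 pp1:4 pp2:3 pp3:1 pp4:1
P0: v0 -> pp3 = 137
P1: v0 -> pp0 = 29
P2: v0 -> pp0 = 29
P3: v0 -> pp0 = 29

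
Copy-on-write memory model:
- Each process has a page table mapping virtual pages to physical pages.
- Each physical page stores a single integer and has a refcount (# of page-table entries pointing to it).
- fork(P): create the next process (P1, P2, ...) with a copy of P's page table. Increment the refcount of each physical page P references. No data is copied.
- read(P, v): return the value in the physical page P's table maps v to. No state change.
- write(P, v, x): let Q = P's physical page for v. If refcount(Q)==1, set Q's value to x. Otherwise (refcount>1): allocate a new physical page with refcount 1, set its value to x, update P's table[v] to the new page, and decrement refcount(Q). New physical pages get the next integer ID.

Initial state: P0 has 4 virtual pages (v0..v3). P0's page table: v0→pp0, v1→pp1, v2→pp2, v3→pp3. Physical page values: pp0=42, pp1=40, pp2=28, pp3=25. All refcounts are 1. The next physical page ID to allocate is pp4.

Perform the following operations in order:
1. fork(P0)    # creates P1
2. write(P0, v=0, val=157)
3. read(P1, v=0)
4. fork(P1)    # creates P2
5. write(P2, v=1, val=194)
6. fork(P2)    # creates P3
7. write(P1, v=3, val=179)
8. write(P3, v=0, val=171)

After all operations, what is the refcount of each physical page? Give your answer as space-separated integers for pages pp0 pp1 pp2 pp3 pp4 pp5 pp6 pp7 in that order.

Answer: 2 2 4 3 1 2 1 1

Derivation:
Op 1: fork(P0) -> P1. 4 ppages; refcounts: pp0:2 pp1:2 pp2:2 pp3:2
Op 2: write(P0, v0, 157). refcount(pp0)=2>1 -> COPY to pp4. 5 ppages; refcounts: pp0:1 pp1:2 pp2:2 pp3:2 pp4:1
Op 3: read(P1, v0) -> 42. No state change.
Op 4: fork(P1) -> P2. 5 ppages; refcounts: pp0:2 pp1:3 pp2:3 pp3:3 pp4:1
Op 5: write(P2, v1, 194). refcount(pp1)=3>1 -> COPY to pp5. 6 ppages; refcounts: pp0:2 pp1:2 pp2:3 pp3:3 pp4:1 pp5:1
Op 6: fork(P2) -> P3. 6 ppages; refcounts: pp0:3 pp1:2 pp2:4 pp3:4 pp4:1 pp5:2
Op 7: write(P1, v3, 179). refcount(pp3)=4>1 -> COPY to pp6. 7 ppages; refcounts: pp0:3 pp1:2 pp2:4 pp3:3 pp4:1 pp5:2 pp6:1
Op 8: write(P3, v0, 171). refcount(pp0)=3>1 -> COPY to pp7. 8 ppages; refcounts: pp0:2 pp1:2 pp2:4 pp3:3 pp4:1 pp5:2 pp6:1 pp7:1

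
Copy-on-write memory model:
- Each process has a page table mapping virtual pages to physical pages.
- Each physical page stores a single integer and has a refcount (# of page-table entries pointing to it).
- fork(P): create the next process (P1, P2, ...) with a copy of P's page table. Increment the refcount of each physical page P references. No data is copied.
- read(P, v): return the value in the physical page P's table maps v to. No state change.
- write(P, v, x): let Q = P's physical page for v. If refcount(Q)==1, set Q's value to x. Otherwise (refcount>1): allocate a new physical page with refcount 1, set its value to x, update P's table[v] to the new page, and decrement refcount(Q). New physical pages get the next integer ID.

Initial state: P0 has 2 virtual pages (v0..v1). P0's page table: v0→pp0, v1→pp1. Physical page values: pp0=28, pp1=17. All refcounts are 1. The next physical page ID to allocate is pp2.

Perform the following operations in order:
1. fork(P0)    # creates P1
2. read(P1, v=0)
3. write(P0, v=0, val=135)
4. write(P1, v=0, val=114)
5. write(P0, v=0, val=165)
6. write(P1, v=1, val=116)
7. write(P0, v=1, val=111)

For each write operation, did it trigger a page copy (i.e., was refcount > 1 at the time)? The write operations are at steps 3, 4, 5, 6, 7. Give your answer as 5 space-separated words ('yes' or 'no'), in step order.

Op 1: fork(P0) -> P1. 2 ppages; refcounts: pp0:2 pp1:2
Op 2: read(P1, v0) -> 28. No state change.
Op 3: write(P0, v0, 135). refcount(pp0)=2>1 -> COPY to pp2. 3 ppages; refcounts: pp0:1 pp1:2 pp2:1
Op 4: write(P1, v0, 114). refcount(pp0)=1 -> write in place. 3 ppages; refcounts: pp0:1 pp1:2 pp2:1
Op 5: write(P0, v0, 165). refcount(pp2)=1 -> write in place. 3 ppages; refcounts: pp0:1 pp1:2 pp2:1
Op 6: write(P1, v1, 116). refcount(pp1)=2>1 -> COPY to pp3. 4 ppages; refcounts: pp0:1 pp1:1 pp2:1 pp3:1
Op 7: write(P0, v1, 111). refcount(pp1)=1 -> write in place. 4 ppages; refcounts: pp0:1 pp1:1 pp2:1 pp3:1

yes no no yes no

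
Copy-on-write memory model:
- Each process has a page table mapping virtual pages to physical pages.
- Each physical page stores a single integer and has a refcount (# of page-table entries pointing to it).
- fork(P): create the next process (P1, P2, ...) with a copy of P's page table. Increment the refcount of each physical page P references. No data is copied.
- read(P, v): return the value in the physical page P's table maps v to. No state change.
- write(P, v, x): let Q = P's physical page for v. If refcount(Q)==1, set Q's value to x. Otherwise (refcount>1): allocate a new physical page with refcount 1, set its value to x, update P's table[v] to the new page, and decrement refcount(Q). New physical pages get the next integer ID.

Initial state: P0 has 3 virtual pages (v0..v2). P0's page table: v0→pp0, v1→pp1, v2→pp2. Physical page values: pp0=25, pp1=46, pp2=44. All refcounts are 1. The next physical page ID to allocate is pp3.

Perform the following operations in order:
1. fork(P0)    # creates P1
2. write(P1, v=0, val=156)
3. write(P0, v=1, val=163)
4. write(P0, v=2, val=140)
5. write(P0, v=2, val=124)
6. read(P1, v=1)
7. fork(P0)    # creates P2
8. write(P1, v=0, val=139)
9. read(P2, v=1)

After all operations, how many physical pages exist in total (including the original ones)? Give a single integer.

Answer: 6

Derivation:
Op 1: fork(P0) -> P1. 3 ppages; refcounts: pp0:2 pp1:2 pp2:2
Op 2: write(P1, v0, 156). refcount(pp0)=2>1 -> COPY to pp3. 4 ppages; refcounts: pp0:1 pp1:2 pp2:2 pp3:1
Op 3: write(P0, v1, 163). refcount(pp1)=2>1 -> COPY to pp4. 5 ppages; refcounts: pp0:1 pp1:1 pp2:2 pp3:1 pp4:1
Op 4: write(P0, v2, 140). refcount(pp2)=2>1 -> COPY to pp5. 6 ppages; refcounts: pp0:1 pp1:1 pp2:1 pp3:1 pp4:1 pp5:1
Op 5: write(P0, v2, 124). refcount(pp5)=1 -> write in place. 6 ppages; refcounts: pp0:1 pp1:1 pp2:1 pp3:1 pp4:1 pp5:1
Op 6: read(P1, v1) -> 46. No state change.
Op 7: fork(P0) -> P2. 6 ppages; refcounts: pp0:2 pp1:1 pp2:1 pp3:1 pp4:2 pp5:2
Op 8: write(P1, v0, 139). refcount(pp3)=1 -> write in place. 6 ppages; refcounts: pp0:2 pp1:1 pp2:1 pp3:1 pp4:2 pp5:2
Op 9: read(P2, v1) -> 163. No state change.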